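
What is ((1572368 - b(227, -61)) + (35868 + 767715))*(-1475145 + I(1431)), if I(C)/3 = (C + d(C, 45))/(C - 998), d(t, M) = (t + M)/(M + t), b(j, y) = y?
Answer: -1517638434665868/433 ≈ -3.5049e+12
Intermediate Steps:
d(t, M) = 1 (d(t, M) = (M + t)/(M + t) = 1)
I(C) = 3*(1 + C)/(-998 + C) (I(C) = 3*((C + 1)/(C - 998)) = 3*((1 + C)/(-998 + C)) = 3*(1 + C)/(-998 + C))
((1572368 - b(227, -61)) + (35868 + 767715))*(-1475145 + I(1431)) = ((1572368 - 1*(-61)) + (35868 + 767715))*(-1475145 + 3*(1 + 1431)/(-998 + 1431)) = ((1572368 + 61) + 803583)*(-1475145 + 3*1432/433) = (1572429 + 803583)*(-1475145 + 3*(1/433)*1432) = 2376012*(-1475145 + 4296/433) = 2376012*(-638733489/433) = -1517638434665868/433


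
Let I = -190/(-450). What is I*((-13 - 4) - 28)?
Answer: -19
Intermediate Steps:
I = 19/45 (I = -190*(-1/450) = 19/45 ≈ 0.42222)
I*((-13 - 4) - 28) = 19*((-13 - 4) - 28)/45 = 19*(-17 - 28)/45 = (19/45)*(-45) = -19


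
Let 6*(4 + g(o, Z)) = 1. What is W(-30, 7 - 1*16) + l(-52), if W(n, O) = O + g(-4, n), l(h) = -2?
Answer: -89/6 ≈ -14.833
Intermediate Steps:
g(o, Z) = -23/6 (g(o, Z) = -4 + (1/6)*1 = -4 + 1/6 = -23/6)
W(n, O) = -23/6 + O (W(n, O) = O - 23/6 = -23/6 + O)
W(-30, 7 - 1*16) + l(-52) = (-23/6 + (7 - 1*16)) - 2 = (-23/6 + (7 - 16)) - 2 = (-23/6 - 9) - 2 = -77/6 - 2 = -89/6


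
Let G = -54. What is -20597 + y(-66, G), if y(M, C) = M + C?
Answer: -20717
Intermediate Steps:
y(M, C) = C + M
-20597 + y(-66, G) = -20597 + (-54 - 66) = -20597 - 120 = -20717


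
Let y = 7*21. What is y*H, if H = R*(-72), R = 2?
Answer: -21168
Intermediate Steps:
y = 147
H = -144 (H = 2*(-72) = -144)
y*H = 147*(-144) = -21168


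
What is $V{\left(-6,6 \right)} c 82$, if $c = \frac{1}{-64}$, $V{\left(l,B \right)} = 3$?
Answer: $- \frac{123}{32} \approx -3.8438$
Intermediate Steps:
$c = - \frac{1}{64} \approx -0.015625$
$V{\left(-6,6 \right)} c 82 = 3 \left(- \frac{1}{64}\right) 82 = \left(- \frac{3}{64}\right) 82 = - \frac{123}{32}$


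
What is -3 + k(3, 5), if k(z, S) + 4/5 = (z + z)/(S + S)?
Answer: -16/5 ≈ -3.2000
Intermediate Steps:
k(z, S) = -⅘ + z/S (k(z, S) = -⅘ + (z + z)/(S + S) = -⅘ + (2*z)/((2*S)) = -⅘ + (2*z)*(1/(2*S)) = -⅘ + z/S)
-3 + k(3, 5) = -3 + (-⅘ + 3/5) = -3 + (-⅘ + 3*(⅕)) = -3 + (-⅘ + ⅗) = -3 - ⅕ = -16/5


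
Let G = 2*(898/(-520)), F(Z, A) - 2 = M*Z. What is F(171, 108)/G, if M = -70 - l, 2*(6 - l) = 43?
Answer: 1211275/449 ≈ 2697.7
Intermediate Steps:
l = -31/2 (l = 6 - ½*43 = 6 - 43/2 = -31/2 ≈ -15.500)
M = -109/2 (M = -70 - 1*(-31/2) = -70 + 31/2 = -109/2 ≈ -54.500)
F(Z, A) = 2 - 109*Z/2
G = -449/130 (G = 2*(898*(-1/520)) = 2*(-449/260) = -449/130 ≈ -3.4538)
F(171, 108)/G = (2 - 109/2*171)/(-449/130) = (2 - 18639/2)*(-130/449) = -18635/2*(-130/449) = 1211275/449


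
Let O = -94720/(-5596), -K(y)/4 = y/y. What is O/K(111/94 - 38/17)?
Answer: -5920/1399 ≈ -4.2316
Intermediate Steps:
K(y) = -4 (K(y) = -4*y/y = -4*1 = -4)
O = 23680/1399 (O = -94720*(-1/5596) = 23680/1399 ≈ 16.926)
O/K(111/94 - 38/17) = (23680/1399)/(-4) = (23680/1399)*(-¼) = -5920/1399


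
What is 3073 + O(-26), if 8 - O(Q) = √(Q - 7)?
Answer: 3081 - I*√33 ≈ 3081.0 - 5.7446*I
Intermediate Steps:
O(Q) = 8 - √(-7 + Q) (O(Q) = 8 - √(Q - 7) = 8 - √(-7 + Q))
3073 + O(-26) = 3073 + (8 - √(-7 - 26)) = 3073 + (8 - √(-33)) = 3073 + (8 - I*√33) = 3081 - I*√33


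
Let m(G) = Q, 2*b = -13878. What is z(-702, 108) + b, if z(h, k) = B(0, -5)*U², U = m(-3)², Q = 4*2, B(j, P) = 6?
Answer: 17637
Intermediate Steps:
b = -6939 (b = (½)*(-13878) = -6939)
Q = 8
m(G) = 8
U = 64 (U = 8² = 64)
z(h, k) = 24576 (z(h, k) = 6*64² = 6*4096 = 24576)
z(-702, 108) + b = 24576 - 6939 = 17637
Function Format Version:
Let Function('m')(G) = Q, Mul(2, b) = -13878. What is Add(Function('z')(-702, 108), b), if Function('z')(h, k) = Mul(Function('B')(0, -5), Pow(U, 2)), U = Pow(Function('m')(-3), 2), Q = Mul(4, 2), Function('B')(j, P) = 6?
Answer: 17637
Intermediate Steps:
b = -6939 (b = Mul(Rational(1, 2), -13878) = -6939)
Q = 8
Function('m')(G) = 8
U = 64 (U = Pow(8, 2) = 64)
Function('z')(h, k) = 24576 (Function('z')(h, k) = Mul(6, Pow(64, 2)) = Mul(6, 4096) = 24576)
Add(Function('z')(-702, 108), b) = Add(24576, -6939) = 17637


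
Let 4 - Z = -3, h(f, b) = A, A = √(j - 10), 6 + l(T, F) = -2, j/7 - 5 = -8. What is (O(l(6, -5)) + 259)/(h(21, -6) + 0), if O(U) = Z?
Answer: -266*I*√31/31 ≈ -47.775*I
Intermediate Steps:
j = -21 (j = 35 + 7*(-8) = 35 - 56 = -21)
l(T, F) = -8 (l(T, F) = -6 - 2 = -8)
A = I*√31 (A = √(-21 - 10) = √(-31) = I*√31 ≈ 5.5678*I)
h(f, b) = I*√31
Z = 7 (Z = 4 - 1*(-3) = 4 + 3 = 7)
O(U) = 7
(O(l(6, -5)) + 259)/(h(21, -6) + 0) = (7 + 259)/(I*√31 + 0) = 266/((I*√31)) = 266*(-I*√31/31) = -266*I*√31/31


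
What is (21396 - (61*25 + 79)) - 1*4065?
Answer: 15727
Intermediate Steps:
(21396 - (61*25 + 79)) - 1*4065 = (21396 - (1525 + 79)) - 4065 = (21396 - 1*1604) - 4065 = (21396 - 1604) - 4065 = 19792 - 4065 = 15727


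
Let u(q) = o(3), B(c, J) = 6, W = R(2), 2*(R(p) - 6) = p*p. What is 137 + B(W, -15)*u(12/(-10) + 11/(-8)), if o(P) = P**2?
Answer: 191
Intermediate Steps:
R(p) = 6 + p**2/2 (R(p) = 6 + (p*p)/2 = 6 + p**2/2)
W = 8 (W = 6 + (1/2)*2**2 = 6 + (1/2)*4 = 6 + 2 = 8)
u(q) = 9 (u(q) = 3**2 = 9)
137 + B(W, -15)*u(12/(-10) + 11/(-8)) = 137 + 6*9 = 137 + 54 = 191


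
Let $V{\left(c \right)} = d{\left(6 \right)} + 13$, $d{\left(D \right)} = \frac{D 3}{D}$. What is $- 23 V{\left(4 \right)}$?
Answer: $-368$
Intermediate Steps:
$d{\left(D \right)} = 3$ ($d{\left(D \right)} = \frac{3 D}{D} = 3$)
$V{\left(c \right)} = 16$ ($V{\left(c \right)} = 3 + 13 = 16$)
$- 23 V{\left(4 \right)} = \left(-23\right) 16 = -368$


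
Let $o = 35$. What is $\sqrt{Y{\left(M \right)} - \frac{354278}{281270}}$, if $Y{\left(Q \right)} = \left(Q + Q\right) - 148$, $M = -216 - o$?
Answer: $\frac{i \sqrt{12880744039515}}{140635} \approx 25.52 i$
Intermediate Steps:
$M = -251$ ($M = -216 - 35 = -251$)
$Y{\left(Q \right)} = -148 + 2 Q$ ($Y{\left(Q \right)} = 2 Q - 148 = -148 + 2 Q$)
$\sqrt{Y{\left(M \right)} - \frac{354278}{281270}} = \sqrt{\left(-148 + 2 \left(-251\right)\right) - \frac{354278}{281270}} = \sqrt{\left(-148 - 502\right) - \frac{177139}{140635}} = \sqrt{-650 - \frac{177139}{140635}} = \sqrt{- \frac{91589889}{140635}} = \frac{i \sqrt{12880744039515}}{140635}$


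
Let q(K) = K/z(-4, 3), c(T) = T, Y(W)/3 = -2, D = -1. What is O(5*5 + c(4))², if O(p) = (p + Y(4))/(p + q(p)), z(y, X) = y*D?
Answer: 8464/21025 ≈ 0.40257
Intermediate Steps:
Y(W) = -6 (Y(W) = 3*(-2) = -6)
z(y, X) = -y (z(y, X) = y*(-1) = -y)
q(K) = K/4 (q(K) = K/((-1*(-4))) = K/4)
O(p) = 4*(-6 + p)/(5*p) (O(p) = (p - 6)/(p + p/4) = (-6 + p)/((5*p/4)) = (-6 + p)*(4/(5*p)) = 4*(-6 + p)/(5*p))
O(5*5 + c(4))² = (4*(-6 + (5*5 + 4))/(5*(5*5 + 4)))² = (4*(-6 + (25 + 4))/(5*(25 + 4)))² = ((⅘)*(-6 + 29)/29)² = ((⅘)*(1/29)*23)² = (92/145)² = 8464/21025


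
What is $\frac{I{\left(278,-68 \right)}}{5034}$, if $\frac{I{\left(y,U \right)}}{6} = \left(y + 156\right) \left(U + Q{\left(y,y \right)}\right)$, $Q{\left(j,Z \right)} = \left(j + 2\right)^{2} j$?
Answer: $\frac{9459087288}{839} \approx 1.1274 \cdot 10^{7}$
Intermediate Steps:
$Q{\left(j,Z \right)} = j \left(2 + j\right)^{2}$ ($Q{\left(j,Z \right)} = \left(2 + j\right)^{2} j = j \left(2 + j\right)^{2}$)
$I{\left(y,U \right)} = 6 \left(156 + y\right) \left(U + y \left(2 + y\right)^{2}\right)$ ($I{\left(y,U \right)} = 6 \left(y + 156\right) \left(U + y \left(2 + y\right)^{2}\right) = 6 \left(156 + y\right) \left(U + y \left(2 + y\right)^{2}\right)$)
$\frac{I{\left(278,-68 \right)}}{5034} = \frac{936 \left(-68\right) + 6 \left(-68\right) 278 + 6 \cdot 278^{2} \left(2 + 278\right)^{2} + 936 \cdot 278 \left(2 + 278\right)^{2}}{5034} = \left(-63648 - 113424 + 6 \cdot 77284 \cdot 280^{2} + 936 \cdot 278 \cdot 280^{2}\right) \frac{1}{5034} = \left(-63648 - 113424 + 6 \cdot 77284 \cdot 78400 + 936 \cdot 278 \cdot 78400\right) \frac{1}{5034} = \left(-63648 - 113424 + 36354393600 + 20400307200\right) \frac{1}{5034} = 56754523728 \cdot \frac{1}{5034} = \frac{9459087288}{839}$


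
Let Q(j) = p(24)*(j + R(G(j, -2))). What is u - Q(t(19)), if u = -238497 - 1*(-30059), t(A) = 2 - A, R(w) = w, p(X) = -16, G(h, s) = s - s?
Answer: -208710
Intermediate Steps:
G(h, s) = 0
Q(j) = -16*j (Q(j) = -16*(j + 0) = -16*j)
u = -208438 (u = -238497 + 30059 = -208438)
u - Q(t(19)) = -208438 - (-16)*(2 - 1*19) = -208438 - (-16)*(2 - 19) = -208438 - (-16)*(-17) = -208438 - 1*272 = -208438 - 272 = -208710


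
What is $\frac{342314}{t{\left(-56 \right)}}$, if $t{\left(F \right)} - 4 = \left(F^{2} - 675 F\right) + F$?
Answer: $\frac{171157}{20442} \approx 8.3728$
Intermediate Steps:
$t{\left(F \right)} = 4 + F^{2} - 674 F$ ($t{\left(F \right)} = 4 + \left(\left(F^{2} - 675 F\right) + F\right) = 4 + \left(F^{2} - 674 F\right) = 4 + F^{2} - 674 F$)
$\frac{342314}{t{\left(-56 \right)}} = \frac{342314}{4 + \left(-56\right)^{2} - -37744} = \frac{342314}{4 + 3136 + 37744} = \frac{342314}{40884} = 342314 \cdot \frac{1}{40884} = \frac{171157}{20442}$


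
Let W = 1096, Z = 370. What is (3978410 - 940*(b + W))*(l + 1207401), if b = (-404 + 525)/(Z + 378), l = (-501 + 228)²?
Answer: 64245594868650/17 ≈ 3.7792e+12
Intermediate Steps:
l = 74529 (l = (-273)² = 74529)
b = 11/68 (b = (-404 + 525)/(370 + 378) = 121/748 = 121*(1/748) = 11/68 ≈ 0.16176)
(3978410 - 940*(b + W))*(l + 1207401) = (3978410 - 940*(11/68 + 1096))*(74529 + 1207401) = (3978410 - 940*74539/68)*1281930 = (3978410 - 17516665/17)*1281930 = (50116305/17)*1281930 = 64245594868650/17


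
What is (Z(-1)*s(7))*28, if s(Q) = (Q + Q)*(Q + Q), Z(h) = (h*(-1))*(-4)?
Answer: -21952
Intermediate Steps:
Z(h) = 4*h (Z(h) = -h*(-4) = 4*h)
s(Q) = 4*Q² (s(Q) = (2*Q)*(2*Q) = 4*Q²)
(Z(-1)*s(7))*28 = ((4*(-1))*(4*7²))*28 = -16*49*28 = -4*196*28 = -784*28 = -21952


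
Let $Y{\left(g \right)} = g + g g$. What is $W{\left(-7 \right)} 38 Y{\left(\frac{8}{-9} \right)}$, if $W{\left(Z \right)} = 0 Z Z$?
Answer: $0$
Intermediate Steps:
$W{\left(Z \right)} = 0$ ($W{\left(Z \right)} = 0 Z = 0$)
$Y{\left(g \right)} = g + g^{2}$
$W{\left(-7 \right)} 38 Y{\left(\frac{8}{-9} \right)} = 0 \cdot 38 \frac{8}{-9} \left(1 + \frac{8}{-9}\right) = 0 \cdot 8 \left(- \frac{1}{9}\right) \left(1 + 8 \left(- \frac{1}{9}\right)\right) = 0 \left(- \frac{8 \left(1 - \frac{8}{9}\right)}{9}\right) = 0 \left(\left(- \frac{8}{9}\right) \frac{1}{9}\right) = 0 \left(- \frac{8}{81}\right) = 0$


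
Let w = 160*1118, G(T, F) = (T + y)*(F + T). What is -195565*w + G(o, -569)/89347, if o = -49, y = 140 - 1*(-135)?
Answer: -3125596366458068/89347 ≈ -3.4983e+10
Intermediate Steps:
y = 275 (y = 140 + 135 = 275)
G(T, F) = (275 + T)*(F + T) (G(T, F) = (T + 275)*(F + T) = (275 + T)*(F + T))
w = 178880
-195565*w + G(o, -569)/89347 = -195565/(1/178880) + ((-49)² + 275*(-569) + 275*(-49) - 569*(-49))/89347 = -195565/1/178880 + (2401 - 156475 - 13475 + 27881)*(1/89347) = -195565*178880 - 139668*1/89347 = -34982667200 - 139668/89347 = -3125596366458068/89347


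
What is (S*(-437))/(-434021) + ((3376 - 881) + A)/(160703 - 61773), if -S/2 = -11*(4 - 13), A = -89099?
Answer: -23073985932/21468848765 ≈ -1.0748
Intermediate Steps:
S = -198 (S = -(-22)*(4 - 13) = -(-22)*(-9) = -2*99 = -198)
(S*(-437))/(-434021) + ((3376 - 881) + A)/(160703 - 61773) = -198*(-437)/(-434021) + ((3376 - 881) - 89099)/(160703 - 61773) = 86526*(-1/434021) + (2495 - 89099)/98930 = -86526/434021 - 86604*1/98930 = -86526/434021 - 43302/49465 = -23073985932/21468848765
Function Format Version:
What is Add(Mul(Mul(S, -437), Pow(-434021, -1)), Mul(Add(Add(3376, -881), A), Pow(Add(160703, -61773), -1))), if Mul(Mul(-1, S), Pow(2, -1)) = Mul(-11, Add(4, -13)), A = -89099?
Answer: Rational(-23073985932, 21468848765) ≈ -1.0748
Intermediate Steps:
S = -198 (S = Mul(-2, Mul(-11, Add(4, -13))) = Mul(-2, Mul(-11, -9)) = Mul(-2, 99) = -198)
Add(Mul(Mul(S, -437), Pow(-434021, -1)), Mul(Add(Add(3376, -881), A), Pow(Add(160703, -61773), -1))) = Add(Mul(Mul(-198, -437), Pow(-434021, -1)), Mul(Add(Add(3376, -881), -89099), Pow(Add(160703, -61773), -1))) = Add(Mul(86526, Rational(-1, 434021)), Mul(Add(2495, -89099), Pow(98930, -1))) = Add(Rational(-86526, 434021), Mul(-86604, Rational(1, 98930))) = Add(Rational(-86526, 434021), Rational(-43302, 49465)) = Rational(-23073985932, 21468848765)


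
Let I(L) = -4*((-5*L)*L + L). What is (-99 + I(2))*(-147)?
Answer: 3969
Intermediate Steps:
I(L) = -4*L + 20*L**2 (I(L) = -4*(-5*L**2 + L) = -4*(L - 5*L**2) = -4*L + 20*L**2)
(-99 + I(2))*(-147) = (-99 + 4*2*(-1 + 5*2))*(-147) = (-99 + 4*2*(-1 + 10))*(-147) = (-99 + 4*2*9)*(-147) = (-99 + 72)*(-147) = -27*(-147) = 3969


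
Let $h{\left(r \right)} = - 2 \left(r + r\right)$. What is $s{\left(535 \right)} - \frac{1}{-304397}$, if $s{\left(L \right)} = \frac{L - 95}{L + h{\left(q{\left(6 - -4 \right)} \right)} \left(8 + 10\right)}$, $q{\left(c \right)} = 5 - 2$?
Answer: $\frac{12175909}{8827513} \approx 1.3793$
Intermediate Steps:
$q{\left(c \right)} = 3$ ($q{\left(c \right)} = 5 - 2 = 3$)
$h{\left(r \right)} = - 4 r$ ($h{\left(r \right)} = - 2 \cdot 2 r = - 4 r$)
$s{\left(L \right)} = \frac{-95 + L}{-216 + L}$ ($s{\left(L \right)} = \frac{L - 95}{L + \left(-4\right) 3 \left(8 + 10\right)} = \frac{-95 + L}{L - 216} = \frac{-95 + L}{-216 + L}$)
$s{\left(535 \right)} - \frac{1}{-304397} = \frac{-95 + 535}{-216 + 535} - \frac{1}{-304397} = \frac{1}{319} \cdot 440 - - \frac{1}{304397} = \frac{1}{319} \cdot 440 + \frac{1}{304397} = \frac{40}{29} + \frac{1}{304397} = \frac{12175909}{8827513}$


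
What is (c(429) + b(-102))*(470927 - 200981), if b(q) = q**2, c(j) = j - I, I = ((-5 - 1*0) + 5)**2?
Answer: 2924325018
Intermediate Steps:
I = 0 (I = ((-5 + 0) + 5)**2 = (-5 + 5)**2 = 0**2 = 0)
c(j) = j (c(j) = j - 1*0 = j + 0 = j)
(c(429) + b(-102))*(470927 - 200981) = (429 + (-102)**2)*(470927 - 200981) = (429 + 10404)*269946 = 10833*269946 = 2924325018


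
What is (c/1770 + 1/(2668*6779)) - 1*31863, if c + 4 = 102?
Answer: -510012286633747/16006439220 ≈ -31863.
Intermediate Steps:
c = 98 (c = -4 + 102 = 98)
(c/1770 + 1/(2668*6779)) - 1*31863 = (98/1770 + 1/(2668*6779)) - 1*31863 = (98*(1/1770) + (1/2668)*(1/6779)) - 31863 = (49/885 + 1/18086372) - 31863 = 886233113/16006439220 - 31863 = -510012286633747/16006439220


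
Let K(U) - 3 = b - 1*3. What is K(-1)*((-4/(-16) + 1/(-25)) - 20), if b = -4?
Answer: 1979/25 ≈ 79.160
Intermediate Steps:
K(U) = -4 (K(U) = 3 + (-4 - 1*3) = 3 + (-4 - 3) = 3 - 7 = -4)
K(-1)*((-4/(-16) + 1/(-25)) - 20) = -4*((-4/(-16) + 1/(-25)) - 20) = -4*((-4*(-1/16) + 1*(-1/25)) - 20) = -4*((¼ - 1/25) - 20) = -4*(21/100 - 20) = -4*(-1979/100) = 1979/25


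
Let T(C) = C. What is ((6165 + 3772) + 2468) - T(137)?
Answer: 12268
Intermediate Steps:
((6165 + 3772) + 2468) - T(137) = ((6165 + 3772) + 2468) - 1*137 = (9937 + 2468) - 137 = 12405 - 137 = 12268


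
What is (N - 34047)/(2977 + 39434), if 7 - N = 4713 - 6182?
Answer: -10857/14137 ≈ -0.76798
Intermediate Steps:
N = 1476 (N = 7 - (4713 - 6182) = 7 - 1*(-1469) = 7 + 1469 = 1476)
(N - 34047)/(2977 + 39434) = (1476 - 34047)/(2977 + 39434) = -32571/42411 = -32571*1/42411 = -10857/14137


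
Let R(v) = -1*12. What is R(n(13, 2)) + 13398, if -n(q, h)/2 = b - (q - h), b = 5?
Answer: 13386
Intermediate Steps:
n(q, h) = -10 - 2*h + 2*q (n(q, h) = -2*(5 - (q - h)) = -2*(5 + (h - q)) = -2*(5 + h - q) = -10 - 2*h + 2*q)
R(v) = -12
R(n(13, 2)) + 13398 = -12 + 13398 = 13386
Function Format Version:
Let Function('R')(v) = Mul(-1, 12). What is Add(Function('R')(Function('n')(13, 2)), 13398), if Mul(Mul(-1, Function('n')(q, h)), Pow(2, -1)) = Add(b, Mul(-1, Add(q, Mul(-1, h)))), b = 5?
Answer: 13386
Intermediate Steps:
Function('n')(q, h) = Add(-10, Mul(-2, h), Mul(2, q)) (Function('n')(q, h) = Mul(-2, Add(5, Mul(-1, Add(q, Mul(-1, h))))) = Mul(-2, Add(5, Add(h, Mul(-1, q)))) = Mul(-2, Add(5, h, Mul(-1, q))) = Add(-10, Mul(-2, h), Mul(2, q)))
Function('R')(v) = -12
Add(Function('R')(Function('n')(13, 2)), 13398) = Add(-12, 13398) = 13386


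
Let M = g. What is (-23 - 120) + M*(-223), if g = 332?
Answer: -74179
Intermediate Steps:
M = 332
(-23 - 120) + M*(-223) = (-23 - 120) + 332*(-223) = -143 - 74036 = -74179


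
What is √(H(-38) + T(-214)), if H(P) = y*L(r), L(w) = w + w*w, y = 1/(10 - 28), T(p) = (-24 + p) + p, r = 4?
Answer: I*√4078/3 ≈ 21.286*I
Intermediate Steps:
T(p) = -24 + 2*p
y = -1/18 (y = 1/(-18) = -1/18 ≈ -0.055556)
L(w) = w + w²
H(P) = -10/9 (H(P) = -2*(1 + 4)/9 = -2*5/9 = -1/18*20 = -10/9)
√(H(-38) + T(-214)) = √(-10/9 + (-24 + 2*(-214))) = √(-10/9 + (-24 - 428)) = √(-10/9 - 452) = √(-4078/9) = I*√4078/3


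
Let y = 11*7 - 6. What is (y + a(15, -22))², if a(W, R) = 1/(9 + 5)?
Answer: 990025/196 ≈ 5051.1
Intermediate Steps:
a(W, R) = 1/14
y = 71 (y = 77 - 6 = 71)
(y + a(15, -22))² = (71 + 1/14)² = (995/14)² = 990025/196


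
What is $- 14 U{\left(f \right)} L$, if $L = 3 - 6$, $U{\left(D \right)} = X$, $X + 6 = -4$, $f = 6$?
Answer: $-420$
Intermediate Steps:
$X = -10$ ($X = -6 - 4 = -10$)
$U{\left(D \right)} = -10$
$L = -3$
$- 14 U{\left(f \right)} L = \left(-14\right) \left(-10\right) \left(-3\right) = 140 \left(-3\right) = -420$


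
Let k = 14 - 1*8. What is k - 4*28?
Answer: -106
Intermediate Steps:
k = 6 (k = 14 - 8 = 6)
k - 4*28 = 6 - 4*28 = 6 - 112 = -106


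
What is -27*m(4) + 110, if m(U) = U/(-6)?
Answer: 128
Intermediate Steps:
m(U) = -U/6 (m(U) = U*(-⅙) = -U/6)
-27*m(4) + 110 = -(-9)*4/2 + 110 = -27*(-⅔) + 110 = 18 + 110 = 128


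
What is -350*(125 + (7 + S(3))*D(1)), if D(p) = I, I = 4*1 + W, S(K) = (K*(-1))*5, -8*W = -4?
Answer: -31150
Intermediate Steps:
W = ½ (W = -⅛*(-4) = ½ ≈ 0.50000)
S(K) = -5*K (S(K) = -K*5 = -5*K)
I = 9/2 (I = 4*1 + ½ = 4 + ½ = 9/2 ≈ 4.5000)
D(p) = 9/2
-350*(125 + (7 + S(3))*D(1)) = -350*(125 + (7 - 5*3)*(9/2)) = -350*(125 + (7 - 15)*(9/2)) = -350*(125 - 8*9/2) = -350*(125 - 36) = -350*89 = -31150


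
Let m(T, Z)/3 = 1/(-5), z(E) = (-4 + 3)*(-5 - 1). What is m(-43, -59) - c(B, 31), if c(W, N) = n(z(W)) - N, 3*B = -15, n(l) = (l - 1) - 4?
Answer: 147/5 ≈ 29.400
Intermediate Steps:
z(E) = 6 (z(E) = -1*(-6) = 6)
n(l) = -5 + l (n(l) = (-1 + l) - 4 = -5 + l)
B = -5 (B = (1/3)*(-15) = -5)
m(T, Z) = -3/5 (m(T, Z) = 3/(-5) = 3*(-1/5) = -3/5)
c(W, N) = 1 - N (c(W, N) = (-5 + 6) - N = 1 - N)
m(-43, -59) - c(B, 31) = -3/5 - (1 - 1*31) = -3/5 - (1 - 31) = -3/5 - 1*(-30) = -3/5 + 30 = 147/5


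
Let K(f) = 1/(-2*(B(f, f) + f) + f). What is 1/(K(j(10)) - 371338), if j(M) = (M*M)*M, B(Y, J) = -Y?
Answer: -1000/371337999 ≈ -2.6930e-6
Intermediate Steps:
j(M) = M³ (j(M) = M²*M = M³)
K(f) = 1/f (K(f) = 1/(-2*(-f + f) + f) = 1/(-2*0 + f) = 1/(0 + f) = 1/f)
1/(K(j(10)) - 371338) = 1/(1/(10³) - 371338) = 1/(1/1000 - 371338) = 1/(-371337999/1000) = -1000/371337999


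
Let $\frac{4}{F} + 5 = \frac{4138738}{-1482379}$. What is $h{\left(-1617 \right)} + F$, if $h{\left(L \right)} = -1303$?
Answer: $- \frac{15056404315}{11550633} \approx -1303.5$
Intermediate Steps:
$F = - \frac{5929516}{11550633}$ ($F = \frac{4}{-5 + \frac{4138738}{-1482379}} = \frac{4}{-5 + 4138738 \left(- \frac{1}{1482379}\right)} = \frac{4}{-5 - \frac{4138738}{1482379}} = \frac{4}{- \frac{11550633}{1482379}} = 4 \left(- \frac{1482379}{11550633}\right) = - \frac{5929516}{11550633} \approx -0.51335$)
$h{\left(-1617 \right)} + F = -1303 - \frac{5929516}{11550633} = - \frac{15056404315}{11550633}$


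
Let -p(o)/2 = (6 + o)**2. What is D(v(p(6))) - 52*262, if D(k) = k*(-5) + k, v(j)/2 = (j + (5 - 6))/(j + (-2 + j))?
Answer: -13628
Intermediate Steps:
p(o) = -2*(6 + o)**2
v(j) = 2*(-1 + j)/(-2 + 2*j) (v(j) = 2*((j + (5 - 6))/(j + (-2 + j))) = 2*((j - 1)/(-2 + 2*j)) = 2*((-1 + j)/(-2 + 2*j)) = 2*(-1 + j)/(-2 + 2*j))
D(k) = -4*k (D(k) = -5*k + k = -4*k)
D(v(p(6))) - 52*262 = -4*1 - 52*262 = -4 - 13624 = -13628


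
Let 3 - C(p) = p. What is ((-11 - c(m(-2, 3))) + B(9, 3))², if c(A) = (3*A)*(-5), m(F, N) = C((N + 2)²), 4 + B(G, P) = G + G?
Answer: 106929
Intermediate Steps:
C(p) = 3 - p
B(G, P) = -4 + 2*G (B(G, P) = -4 + (G + G) = -4 + 2*G)
m(F, N) = 3 - (2 + N)² (m(F, N) = 3 - (N + 2)² = 3 - (2 + N)²)
c(A) = -15*A
((-11 - c(m(-2, 3))) + B(9, 3))² = ((-11 - (-15)*(3 - (2 + 3)²)) + (-4 + 2*9))² = ((-11 - (-15)*(3 - 1*5²)) + (-4 + 18))² = ((-11 - (-15)*(3 - 1*25)) + 14)² = ((-11 - (-15)*(3 - 25)) + 14)² = ((-11 - (-15)*(-22)) + 14)² = ((-11 - 1*330) + 14)² = ((-11 - 330) + 14)² = (-341 + 14)² = (-327)² = 106929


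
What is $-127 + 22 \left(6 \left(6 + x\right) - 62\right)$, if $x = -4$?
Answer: $-1227$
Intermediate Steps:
$-127 + 22 \left(6 \left(6 + x\right) - 62\right) = -127 + 22 \left(6 \left(6 - 4\right) - 62\right) = -127 + 22 \left(6 \cdot 2 - 62\right) = -127 + 22 \left(12 - 62\right) = -127 + 22 \left(-50\right) = -127 - 1100 = -1227$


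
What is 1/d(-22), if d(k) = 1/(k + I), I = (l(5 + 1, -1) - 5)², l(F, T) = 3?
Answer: -18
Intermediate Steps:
I = 4 (I = (3 - 5)² = (-2)² = 4)
d(k) = 1/(4 + k) (d(k) = 1/(k + 4) = 1/(4 + k))
1/d(-22) = 1/(1/(4 - 22)) = 1/(1/(-18)) = 1/(-1/18) = -18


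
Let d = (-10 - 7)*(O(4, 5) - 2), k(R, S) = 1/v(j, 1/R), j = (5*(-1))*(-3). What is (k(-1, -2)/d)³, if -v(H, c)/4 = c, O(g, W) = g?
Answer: -1/2515456 ≈ -3.9754e-7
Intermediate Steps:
j = 15 (j = -5*(-3) = 15)
v(H, c) = -4*c
k(R, S) = -R/4 (k(R, S) = 1/(-4/R) = -R/4)
d = -34 (d = (-10 - 7)*(4 - 2) = -17*2 = -34)
(k(-1, -2)/d)³ = (-¼*(-1)/(-34))³ = ((¼)*(-1/34))³ = (-1/136)³ = -1/2515456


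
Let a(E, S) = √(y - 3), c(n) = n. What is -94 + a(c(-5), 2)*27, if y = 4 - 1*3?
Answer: -94 + 27*I*√2 ≈ -94.0 + 38.184*I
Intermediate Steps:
y = 1 (y = 4 - 3 = 1)
a(E, S) = I*√2 (a(E, S) = √(1 - 3) = √(-2) = I*√2)
-94 + a(c(-5), 2)*27 = -94 + (I*√2)*27 = -94 + 27*I*√2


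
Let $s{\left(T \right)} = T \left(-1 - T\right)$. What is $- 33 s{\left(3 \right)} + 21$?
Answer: $417$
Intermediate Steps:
$- 33 s{\left(3 \right)} + 21 = - 33 \left(\left(-1\right) 3 \left(1 + 3\right)\right) + 21 = - 33 \left(\left(-1\right) 3 \cdot 4\right) + 21 = \left(-33\right) \left(-12\right) + 21 = 396 + 21 = 417$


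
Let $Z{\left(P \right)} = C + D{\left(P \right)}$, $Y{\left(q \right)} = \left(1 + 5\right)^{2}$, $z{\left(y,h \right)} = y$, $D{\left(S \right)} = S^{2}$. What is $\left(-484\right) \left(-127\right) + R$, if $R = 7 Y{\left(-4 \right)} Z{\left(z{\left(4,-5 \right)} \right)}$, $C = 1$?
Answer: $65752$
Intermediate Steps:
$Y{\left(q \right)} = 36$ ($Y{\left(q \right)} = 6^{2} = 36$)
$Z{\left(P \right)} = 1 + P^{2}$
$R = 4284$ ($R = 7 \cdot 36 \left(1 + 4^{2}\right) = 252 \left(1 + 16\right) = 252 \cdot 17 = 4284$)
$\left(-484\right) \left(-127\right) + R = \left(-484\right) \left(-127\right) + 4284 = 61468 + 4284 = 65752$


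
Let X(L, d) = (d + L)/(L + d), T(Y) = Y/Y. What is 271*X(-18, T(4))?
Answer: 271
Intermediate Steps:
T(Y) = 1
X(L, d) = 1 (X(L, d) = (L + d)/(L + d) = 1)
271*X(-18, T(4)) = 271*1 = 271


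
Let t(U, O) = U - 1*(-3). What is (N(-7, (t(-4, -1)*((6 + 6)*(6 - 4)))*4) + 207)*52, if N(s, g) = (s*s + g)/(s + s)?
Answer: 76570/7 ≈ 10939.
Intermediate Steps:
t(U, O) = 3 + U (t(U, O) = U + 3 = 3 + U)
N(s, g) = (g + s²)/(2*s) (N(s, g) = (s² + g)/((2*s)) = (g + s²)*(1/(2*s)) = (g + s²)/(2*s))
(N(-7, (t(-4, -1)*((6 + 6)*(6 - 4)))*4) + 207)*52 = ((½)*(((3 - 4)*((6 + 6)*(6 - 4)))*4 + (-7)²)/(-7) + 207)*52 = ((½)*(-⅐)*(-12*2*4 + 49) + 207)*52 = ((½)*(-⅐)*(-1*24*4 + 49) + 207)*52 = ((½)*(-⅐)*(-24*4 + 49) + 207)*52 = ((½)*(-⅐)*(-96 + 49) + 207)*52 = ((½)*(-⅐)*(-47) + 207)*52 = (47/14 + 207)*52 = (2945/14)*52 = 76570/7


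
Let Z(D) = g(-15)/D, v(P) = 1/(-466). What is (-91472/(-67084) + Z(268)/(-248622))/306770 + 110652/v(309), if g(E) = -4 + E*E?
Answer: -17676300653814402987696503/342804248020510320 ≈ -5.1564e+7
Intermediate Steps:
g(E) = -4 + E²
v(P) = -1/466
Z(D) = 221/D (Z(D) = (-4 + (-15)²)/D = (-4 + 225)/D = 221/D)
(-91472/(-67084) + Z(268)/(-248622))/306770 + 110652/v(309) = (-91472/(-67084) + (221/268)/(-248622))/306770 + 110652/(-1/466) = (-91472*(-1/67084) + (221*(1/268))*(-1/248622))*(1/306770) + 110652*(-466) = (22868/16771 + (221/268)*(-1/248622))*(1/306770) - 51563832 = (22868/16771 - 221/66630696)*(1/306770) - 51563832 = (1523707049737/1117463402616)*(1/306770) - 51563832 = 1523707049737/342804248020510320 - 51563832 = -17676300653814402987696503/342804248020510320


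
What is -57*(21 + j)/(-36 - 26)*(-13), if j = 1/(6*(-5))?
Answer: -155363/620 ≈ -250.59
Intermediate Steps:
j = -1/30 (j = 1/(-30) = -1/30 ≈ -0.033333)
-57*(21 + j)/(-36 - 26)*(-13) = -57*(21 - 1/30)/(-36 - 26)*(-13) = -11951/(10*(-62))*(-13) = -11951*(-1)/(10*62)*(-13) = -57*(-629/1860)*(-13) = (11951/620)*(-13) = -155363/620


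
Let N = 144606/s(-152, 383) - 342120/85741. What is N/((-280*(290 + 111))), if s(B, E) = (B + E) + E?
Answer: -6094300683/2955488840360 ≈ -0.0020620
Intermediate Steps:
s(B, E) = B + 2*E
N = 6094300683/26322487 (N = 144606/(-152 + 2*383) - 342120/85741 = 144606/(-152 + 766) - 342120*1/85741 = 144606/614 - 342120/85741 = 144606*(1/614) - 342120/85741 = 72303/307 - 342120/85741 = 6094300683/26322487 ≈ 231.52)
N/((-280*(290 + 111))) = 6094300683/(26322487*((-280*(290 + 111)))) = 6094300683/(26322487*((-280*401))) = (6094300683/26322487)/(-112280) = (6094300683/26322487)*(-1/112280) = -6094300683/2955488840360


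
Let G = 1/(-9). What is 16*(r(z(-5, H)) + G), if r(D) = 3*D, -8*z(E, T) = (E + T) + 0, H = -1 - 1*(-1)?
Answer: 254/9 ≈ 28.222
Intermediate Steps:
H = 0 (H = -1 + 1 = 0)
z(E, T) = -E/8 - T/8 (z(E, T) = -((E + T) + 0)/8 = -(E + T)/8 = -E/8 - T/8)
G = -⅑ ≈ -0.11111
16*(r(z(-5, H)) + G) = 16*(3*(-⅛*(-5) - ⅛*0) - ⅑) = 16*(3*(5/8 + 0) - ⅑) = 16*(3*(5/8) - ⅑) = 16*(15/8 - ⅑) = 16*(127/72) = 254/9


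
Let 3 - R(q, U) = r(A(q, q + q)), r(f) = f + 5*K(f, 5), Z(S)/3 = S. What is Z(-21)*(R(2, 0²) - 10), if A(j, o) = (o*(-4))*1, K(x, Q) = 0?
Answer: -567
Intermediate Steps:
Z(S) = 3*S
A(j, o) = -4*o (A(j, o) = -4*o*1 = -4*o)
r(f) = f (r(f) = f + 5*0 = f + 0 = f)
R(q, U) = 3 + 8*q (R(q, U) = 3 - (-4)*(q + q) = 3 - (-4)*2*q = 3 - (-8)*q = 3 + 8*q)
Z(-21)*(R(2, 0²) - 10) = (3*(-21))*((3 + 8*2) - 10) = -63*((3 + 16) - 10) = -63*(19 - 10) = -63*9 = -567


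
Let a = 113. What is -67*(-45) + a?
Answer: 3128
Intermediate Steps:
-67*(-45) + a = -67*(-45) + 113 = 3015 + 113 = 3128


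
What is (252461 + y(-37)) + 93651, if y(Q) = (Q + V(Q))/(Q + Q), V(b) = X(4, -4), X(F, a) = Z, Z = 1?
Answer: 12806162/37 ≈ 3.4611e+5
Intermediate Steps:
X(F, a) = 1
V(b) = 1
y(Q) = (1 + Q)/(2*Q) (y(Q) = (Q + 1)/(Q + Q) = (1 + Q)/((2*Q)) = (1 + Q)*(1/(2*Q)) = (1 + Q)/(2*Q))
(252461 + y(-37)) + 93651 = (252461 + (½)*(1 - 37)/(-37)) + 93651 = (252461 + (½)*(-1/37)*(-36)) + 93651 = (252461 + 18/37) + 93651 = 9341075/37 + 93651 = 12806162/37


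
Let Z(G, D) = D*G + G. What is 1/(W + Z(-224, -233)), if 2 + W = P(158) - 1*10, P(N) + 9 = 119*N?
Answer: 1/70749 ≈ 1.4134e-5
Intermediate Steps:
Z(G, D) = G + D*G
P(N) = -9 + 119*N
W = 18781 (W = -2 + ((-9 + 119*158) - 1*10) = -2 + ((-9 + 18802) - 10) = -2 + (18793 - 10) = -2 + 18783 = 18781)
1/(W + Z(-224, -233)) = 1/(18781 - 224*(1 - 233)) = 1/(18781 - 224*(-232)) = 1/(18781 + 51968) = 1/70749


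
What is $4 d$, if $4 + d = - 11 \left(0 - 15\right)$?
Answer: $644$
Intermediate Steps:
$d = 161$ ($d = -4 - 11 \left(0 - 15\right) = -4 - -165 = -4 + 165 = 161$)
$4 d = 4 \cdot 161 = 644$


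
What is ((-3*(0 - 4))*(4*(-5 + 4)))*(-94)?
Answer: 4512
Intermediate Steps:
((-3*(0 - 4))*(4*(-5 + 4)))*(-94) = ((-3*(-4))*(4*(-1)))*(-94) = (12*(-4))*(-94) = -48*(-94) = 4512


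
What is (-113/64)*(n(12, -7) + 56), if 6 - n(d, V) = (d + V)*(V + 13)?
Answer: -113/2 ≈ -56.500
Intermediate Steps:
n(d, V) = 6 - (13 + V)*(V + d) (n(d, V) = 6 - (d + V)*(V + 13) = 6 - (V + d)*(13 + V) = 6 - (13 + V)*(V + d))
(-113/64)*(n(12, -7) + 56) = (-113/64)*((6 - 1*(-7)**2 - 13*(-7) - 13*12 - 1*(-7)*12) + 56) = (-113*1/64)*((6 - 1*49 + 91 - 156 + 84) + 56) = -113*((6 - 49 + 91 - 156 + 84) + 56)/64 = -113*(-24 + 56)/64 = -113/64*32 = -113/2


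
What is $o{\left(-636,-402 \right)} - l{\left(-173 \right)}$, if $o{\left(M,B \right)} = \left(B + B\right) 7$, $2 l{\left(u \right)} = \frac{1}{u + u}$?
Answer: $- \frac{3894575}{692} \approx -5628.0$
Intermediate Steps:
$l{\left(u \right)} = \frac{1}{4 u}$ ($l{\left(u \right)} = \frac{1}{2 \left(u + u\right)} = \frac{1}{2 \cdot 2 u} = \frac{\frac{1}{2} \frac{1}{u}}{2} = \frac{1}{4 u}$)
$o{\left(M,B \right)} = 14 B$ ($o{\left(M,B \right)} = 2 B 7 = 14 B$)
$o{\left(-636,-402 \right)} - l{\left(-173 \right)} = 14 \left(-402\right) - \frac{1}{4 \left(-173\right)} = -5628 - \frac{1}{4} \left(- \frac{1}{173}\right) = -5628 - - \frac{1}{692} = -5628 + \frac{1}{692} = - \frac{3894575}{692}$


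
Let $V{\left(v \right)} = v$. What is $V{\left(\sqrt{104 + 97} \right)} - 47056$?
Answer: $-47056 + \sqrt{201} \approx -47042.0$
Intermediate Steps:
$V{\left(\sqrt{104 + 97} \right)} - 47056 = \sqrt{104 + 97} - 47056 = \sqrt{201} - 47056 = -47056 + \sqrt{201}$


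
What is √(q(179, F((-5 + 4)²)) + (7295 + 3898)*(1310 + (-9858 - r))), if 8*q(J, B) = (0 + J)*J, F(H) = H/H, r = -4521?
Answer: I*√721123294/4 ≈ 6713.4*I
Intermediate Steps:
F(H) = 1
q(J, B) = J²/8 (q(J, B) = ((0 + J)*J)/8 = (J*J)/8 = J²/8)
√(q(179, F((-5 + 4)²)) + (7295 + 3898)*(1310 + (-9858 - r))) = √((⅛)*179² + (7295 + 3898)*(1310 + (-9858 - 1*(-4521)))) = √((⅛)*32041 + 11193*(1310 + (-9858 + 4521))) = √(32041/8 + 11193*(1310 - 5337)) = √(32041/8 + 11193*(-4027)) = √(32041/8 - 45074211) = √(-360561647/8) = I*√721123294/4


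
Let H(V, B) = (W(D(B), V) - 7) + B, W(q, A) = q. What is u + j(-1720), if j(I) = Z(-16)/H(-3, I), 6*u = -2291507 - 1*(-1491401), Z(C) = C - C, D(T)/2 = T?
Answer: -133351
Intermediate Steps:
D(T) = 2*T
H(V, B) = -7 + 3*B (H(V, B) = (2*B - 7) + B = (-7 + 2*B) + B = -7 + 3*B)
Z(C) = 0
u = -133351 (u = (-2291507 - 1*(-1491401))/6 = (-2291507 + 1491401)/6 = (⅙)*(-800106) = -133351)
j(I) = 0 (j(I) = 0/(-7 + 3*I) = 0)
u + j(-1720) = -133351 + 0 = -133351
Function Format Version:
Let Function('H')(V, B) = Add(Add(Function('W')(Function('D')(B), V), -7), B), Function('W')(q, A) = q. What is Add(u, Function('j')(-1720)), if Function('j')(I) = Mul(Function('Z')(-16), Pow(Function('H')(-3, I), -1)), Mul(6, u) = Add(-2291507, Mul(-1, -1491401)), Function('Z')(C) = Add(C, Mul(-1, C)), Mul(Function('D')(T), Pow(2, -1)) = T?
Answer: -133351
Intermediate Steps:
Function('D')(T) = Mul(2, T)
Function('H')(V, B) = Add(-7, Mul(3, B)) (Function('H')(V, B) = Add(Add(Mul(2, B), -7), B) = Add(Add(-7, Mul(2, B)), B) = Add(-7, Mul(3, B)))
Function('Z')(C) = 0
u = -133351 (u = Mul(Rational(1, 6), Add(-2291507, Mul(-1, -1491401))) = Mul(Rational(1, 6), Add(-2291507, 1491401)) = Mul(Rational(1, 6), -800106) = -133351)
Function('j')(I) = 0 (Function('j')(I) = Mul(0, Pow(Add(-7, Mul(3, I)), -1)) = 0)
Add(u, Function('j')(-1720)) = Add(-133351, 0) = -133351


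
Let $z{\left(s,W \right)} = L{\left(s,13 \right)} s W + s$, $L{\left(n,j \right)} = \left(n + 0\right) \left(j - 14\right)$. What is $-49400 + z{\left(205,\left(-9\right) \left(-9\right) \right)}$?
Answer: $-3453220$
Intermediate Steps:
$L{\left(n,j \right)} = n \left(-14 + j\right)$
$z{\left(s,W \right)} = s - W s^{2}$ ($z{\left(s,W \right)} = s \left(-14 + 13\right) s W + s = s \left(-1\right) s W + s = - s s W + s = - s^{2} W + s = - W s^{2} + s = s - W s^{2}$)
$-49400 + z{\left(205,\left(-9\right) \left(-9\right) \right)} = -49400 + 205 \left(1 - \left(-9\right) \left(-9\right) 205\right) = -49400 + 205 \left(1 - 81 \cdot 205\right) = -49400 + 205 \left(1 - 16605\right) = -49400 + 205 \left(-16604\right) = -49400 - 3403820 = -3453220$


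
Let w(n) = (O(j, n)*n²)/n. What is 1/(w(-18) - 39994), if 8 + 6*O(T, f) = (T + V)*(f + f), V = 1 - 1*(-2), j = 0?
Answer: -1/39646 ≈ -2.5223e-5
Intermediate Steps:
V = 3 (V = 1 + 2 = 3)
O(T, f) = -4/3 + f*(3 + T)/3 (O(T, f) = -4/3 + ((T + 3)*(f + f))/6 = -4/3 + ((3 + T)*(2*f))/6 = -4/3 + (2*f*(3 + T))/6 = -4/3 + f*(3 + T)/3)
w(n) = n*(-4/3 + n) (w(n) = ((-4/3 + n + (⅓)*0*n)*n²)/n = ((-4/3 + n + 0)*n²)/n = ((-4/3 + n)*n²)/n = (n²*(-4/3 + n))/n = n*(-4/3 + n))
1/(w(-18) - 39994) = 1/((⅓)*(-18)*(-4 + 3*(-18)) - 39994) = 1/((⅓)*(-18)*(-4 - 54) - 39994) = 1/((⅓)*(-18)*(-58) - 39994) = 1/(348 - 39994) = 1/(-39646) = -1/39646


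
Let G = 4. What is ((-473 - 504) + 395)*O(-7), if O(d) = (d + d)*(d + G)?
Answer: -24444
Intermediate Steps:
O(d) = 2*d*(4 + d) (O(d) = (d + d)*(d + 4) = (2*d)*(4 + d) = 2*d*(4 + d))
((-473 - 504) + 395)*O(-7) = ((-473 - 504) + 395)*(2*(-7)*(4 - 7)) = (-977 + 395)*(2*(-7)*(-3)) = -582*42 = -24444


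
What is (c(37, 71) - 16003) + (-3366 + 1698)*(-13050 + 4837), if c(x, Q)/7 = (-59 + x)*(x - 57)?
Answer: 13686361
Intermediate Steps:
c(x, Q) = 7*(-59 + x)*(-57 + x) (c(x, Q) = 7*((-59 + x)*(x - 57)) = 7*((-59 + x)*(-57 + x)) = 7*(-59 + x)*(-57 + x))
(c(37, 71) - 16003) + (-3366 + 1698)*(-13050 + 4837) = ((23541 - 812*37 + 7*37²) - 16003) + (-3366 + 1698)*(-13050 + 4837) = ((23541 - 30044 + 7*1369) - 16003) - 1668*(-8213) = ((23541 - 30044 + 9583) - 16003) + 13699284 = (3080 - 16003) + 13699284 = -12923 + 13699284 = 13686361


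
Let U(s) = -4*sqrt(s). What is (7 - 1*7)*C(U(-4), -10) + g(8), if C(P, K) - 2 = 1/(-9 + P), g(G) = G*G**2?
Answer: 512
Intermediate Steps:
g(G) = G**3
C(P, K) = 2 + 1/(-9 + P)
(7 - 1*7)*C(U(-4), -10) + g(8) = (7 - 1*7)*((-17 + 2*(-8*I))/(-9 - 8*I)) + 8**3 = (7 - 7)*((-17 + 2*(-8*I))/(-9 - 8*I)) + 512 = 0*((-17 + 2*(-8*I))/(-9 - 8*I)) + 512 = 0*(((-9 + 8*I)/145)*(-17 - 16*I)) + 512 = 0*((-17 - 16*I)*(-9 + 8*I)/145) + 512 = 0 + 512 = 512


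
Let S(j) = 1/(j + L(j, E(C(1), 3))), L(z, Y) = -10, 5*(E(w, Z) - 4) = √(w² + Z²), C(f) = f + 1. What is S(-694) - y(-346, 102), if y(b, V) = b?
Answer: 243583/704 ≈ 346.00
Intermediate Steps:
C(f) = 1 + f
E(w, Z) = 4 + √(Z² + w²)/5 (E(w, Z) = 4 + √(w² + Z²)/5 = 4 + √(Z² + w²)/5)
S(j) = 1/(-10 + j) (S(j) = 1/(j - 10) = 1/(-10 + j))
S(-694) - y(-346, 102) = 1/(-10 - 694) - 1*(-346) = 1/(-704) + 346 = -1/704 + 346 = 243583/704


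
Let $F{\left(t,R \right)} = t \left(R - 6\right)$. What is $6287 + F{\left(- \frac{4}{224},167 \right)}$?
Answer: $\frac{50273}{8} \approx 6284.1$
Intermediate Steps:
$F{\left(t,R \right)} = t \left(-6 + R\right)$
$6287 + F{\left(- \frac{4}{224},167 \right)} = 6287 + - \frac{4}{224} \left(-6 + 167\right) = 6287 + \left(-4\right) \frac{1}{224} \cdot 161 = 6287 - \frac{23}{8} = \frac{50273}{8}$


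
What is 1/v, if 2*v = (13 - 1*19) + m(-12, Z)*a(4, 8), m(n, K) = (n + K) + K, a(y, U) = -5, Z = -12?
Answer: 1/87 ≈ 0.011494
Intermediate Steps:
m(n, K) = n + 2*K (m(n, K) = (K + n) + K = n + 2*K)
v = 87 (v = ((13 - 1*19) + (-12 + 2*(-12))*(-5))/2 = ((13 - 19) + (-12 - 24)*(-5))/2 = (-6 - 36*(-5))/2 = (-6 + 180)/2 = (1/2)*174 = 87)
1/v = 1/87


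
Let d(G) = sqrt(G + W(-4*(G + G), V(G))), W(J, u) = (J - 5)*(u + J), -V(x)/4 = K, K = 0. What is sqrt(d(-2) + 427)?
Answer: sqrt(427 + sqrt(174)) ≈ 20.981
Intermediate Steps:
V(x) = 0 (V(x) = -4*0 = 0)
W(J, u) = (-5 + J)*(J + u)
d(G) = sqrt(41*G + 64*G**2) (d(G) = sqrt(G + ((-4*(G + G))**2 - (-20)*(G + G) - 5*0 - 4*(G + G)*0)) = sqrt(G + ((-8*G)**2 - (-20)*2*G + 0 - 8*G*0)) = sqrt(G + ((-8*G)**2 - (-40)*G + 0 - 8*G*0)) = sqrt(G + (64*G**2 + 40*G + 0 + 0)) = sqrt(G + (40*G + 64*G**2)) = sqrt(41*G + 64*G**2))
sqrt(d(-2) + 427) = sqrt(sqrt(-2*(41 + 64*(-2))) + 427) = sqrt(sqrt(-2*(41 - 128)) + 427) = sqrt(sqrt(-2*(-87)) + 427) = sqrt(sqrt(174) + 427) = sqrt(427 + sqrt(174))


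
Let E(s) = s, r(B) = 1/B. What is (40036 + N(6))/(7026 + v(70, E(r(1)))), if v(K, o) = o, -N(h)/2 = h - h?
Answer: 40036/7027 ≈ 5.6974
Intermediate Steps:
N(h) = 0 (N(h) = -2*(h - h) = -2*0 = 0)
(40036 + N(6))/(7026 + v(70, E(r(1)))) = (40036 + 0)/(7026 + 1/1) = 40036/(7026 + 1) = 40036/7027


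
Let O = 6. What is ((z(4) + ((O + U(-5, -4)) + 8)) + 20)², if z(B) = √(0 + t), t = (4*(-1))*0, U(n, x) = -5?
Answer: 841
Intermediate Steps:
t = 0 (t = -4*0 = 0)
z(B) = 0 (z(B) = √(0 + 0) = √0 = 0)
((z(4) + ((O + U(-5, -4)) + 8)) + 20)² = ((0 + ((6 - 5) + 8)) + 20)² = ((0 + (1 + 8)) + 20)² = ((0 + 9) + 20)² = (9 + 20)² = 29² = 841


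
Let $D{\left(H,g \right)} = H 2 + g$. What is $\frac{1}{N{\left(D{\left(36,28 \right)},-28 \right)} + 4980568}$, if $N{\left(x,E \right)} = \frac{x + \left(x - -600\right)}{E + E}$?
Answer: $\frac{7}{34863876} \approx 2.0078 \cdot 10^{-7}$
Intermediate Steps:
$D{\left(H,g \right)} = g + 2 H$ ($D{\left(H,g \right)} = 2 H + g = g + 2 H$)
$N{\left(x,E \right)} = \frac{600 + 2 x}{2 E}$ ($N{\left(x,E \right)} = \frac{x + \left(x + 600\right)}{2 E} = \left(x + \left(600 + x\right)\right) \frac{1}{2 E} = \left(600 + 2 x\right) \frac{1}{2 E} = \frac{600 + 2 x}{2 E}$)
$\frac{1}{N{\left(D{\left(36,28 \right)},-28 \right)} + 4980568} = \frac{1}{\frac{300 + \left(28 + 2 \cdot 36\right)}{-28} + 4980568} = \frac{1}{- \frac{300 + \left(28 + 72\right)}{28} + 4980568} = \frac{1}{- \frac{300 + 100}{28} + 4980568} = \frac{1}{\left(- \frac{1}{28}\right) 400 + 4980568} = \frac{1}{- \frac{100}{7} + 4980568} = \frac{1}{\frac{34863876}{7}} = \frac{7}{34863876}$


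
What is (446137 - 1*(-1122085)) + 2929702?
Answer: 4497924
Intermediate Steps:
(446137 - 1*(-1122085)) + 2929702 = (446137 + 1122085) + 2929702 = 1568222 + 2929702 = 4497924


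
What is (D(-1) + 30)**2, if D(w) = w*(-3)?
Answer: 1089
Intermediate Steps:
D(w) = -3*w
(D(-1) + 30)**2 = (-3*(-1) + 30)**2 = (3 + 30)**2 = 33**2 = 1089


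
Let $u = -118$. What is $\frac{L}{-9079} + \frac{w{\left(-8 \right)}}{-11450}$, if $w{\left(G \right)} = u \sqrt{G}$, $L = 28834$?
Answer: $- \frac{28834}{9079} + \frac{118 i \sqrt{2}}{5725} \approx -3.1759 + 0.029149 i$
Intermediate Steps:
$w{\left(G \right)} = - 118 \sqrt{G}$
$\frac{L}{-9079} + \frac{w{\left(-8 \right)}}{-11450} = \frac{28834}{-9079} + \frac{\left(-118\right) \sqrt{-8}}{-11450} = 28834 \left(- \frac{1}{9079}\right) + - 118 \cdot 2 i \sqrt{2} \left(- \frac{1}{11450}\right) = - \frac{28834}{9079} + - 236 i \sqrt{2} \left(- \frac{1}{11450}\right) = - \frac{28834}{9079} + \frac{118 i \sqrt{2}}{5725}$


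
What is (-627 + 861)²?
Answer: 54756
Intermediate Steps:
(-627 + 861)² = 234² = 54756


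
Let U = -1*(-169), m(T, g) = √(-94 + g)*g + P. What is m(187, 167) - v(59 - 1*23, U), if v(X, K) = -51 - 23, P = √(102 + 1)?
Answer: 74 + √103 + 167*√73 ≈ 1511.0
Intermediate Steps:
P = √103 ≈ 10.149
m(T, g) = √103 + g*√(-94 + g) (m(T, g) = √(-94 + g)*g + √103 = g*√(-94 + g) + √103 = √103 + g*√(-94 + g))
U = 169
v(X, K) = -74
m(187, 167) - v(59 - 1*23, U) = (√103 + 167*√(-94 + 167)) - 1*(-74) = (√103 + 167*√73) + 74 = 74 + √103 + 167*√73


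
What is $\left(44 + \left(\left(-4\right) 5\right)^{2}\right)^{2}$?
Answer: $197136$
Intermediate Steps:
$\left(44 + \left(\left(-4\right) 5\right)^{2}\right)^{2} = \left(44 + \left(-20\right)^{2}\right)^{2} = \left(44 + 400\right)^{2} = 444^{2} = 197136$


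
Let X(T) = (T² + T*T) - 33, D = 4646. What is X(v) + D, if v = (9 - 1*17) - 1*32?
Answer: 7813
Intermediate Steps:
v = -40 (v = (9 - 17) - 32 = -8 - 32 = -40)
X(T) = -33 + 2*T² (X(T) = (T² + T²) - 33 = 2*T² - 33 = -33 + 2*T²)
X(v) + D = (-33 + 2*(-40)²) + 4646 = (-33 + 2*1600) + 4646 = (-33 + 3200) + 4646 = 3167 + 4646 = 7813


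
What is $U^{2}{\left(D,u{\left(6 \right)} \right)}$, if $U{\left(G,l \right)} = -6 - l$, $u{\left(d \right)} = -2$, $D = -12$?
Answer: $16$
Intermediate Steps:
$U^{2}{\left(D,u{\left(6 \right)} \right)} = \left(-6 - -2\right)^{2} = \left(-6 + 2\right)^{2} = \left(-4\right)^{2} = 16$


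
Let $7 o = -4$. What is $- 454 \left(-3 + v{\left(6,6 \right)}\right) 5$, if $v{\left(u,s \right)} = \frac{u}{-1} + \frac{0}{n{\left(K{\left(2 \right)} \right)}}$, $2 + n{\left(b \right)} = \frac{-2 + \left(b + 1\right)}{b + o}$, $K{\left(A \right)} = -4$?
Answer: $20430$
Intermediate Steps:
$o = - \frac{4}{7}$ ($o = \frac{1}{7} \left(-4\right) = - \frac{4}{7} \approx -0.57143$)
$n{\left(b \right)} = -2 + \frac{-1 + b}{- \frac{4}{7} + b}$ ($n{\left(b \right)} = -2 + \frac{-2 + \left(b + 1\right)}{b - \frac{4}{7}} = -2 + \frac{-2 + \left(1 + b\right)}{- \frac{4}{7} + b} = -2 + \frac{-1 + b}{- \frac{4}{7} + b}$)
$v{\left(u,s \right)} = - u$ ($v{\left(u,s \right)} = \frac{u}{-1} + \frac{0}{\frac{1}{-4 + 7 \left(-4\right)} \left(1 - -28\right)} = u \left(-1\right) + \frac{0}{\frac{1}{-4 - 28} \left(1 + 28\right)} = - u + \frac{0}{\frac{1}{-32} \cdot 29} = - u + \frac{0}{\left(- \frac{1}{32}\right) 29} = - u + \frac{0}{- \frac{29}{32}} = - u + 0 \left(- \frac{32}{29}\right) = - u + 0 = - u$)
$- 454 \left(-3 + v{\left(6,6 \right)}\right) 5 = - 454 \left(-3 - 6\right) 5 = - 454 \left(\left(-9\right) 5\right) = \left(-454\right) \left(-45\right) = 20430$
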